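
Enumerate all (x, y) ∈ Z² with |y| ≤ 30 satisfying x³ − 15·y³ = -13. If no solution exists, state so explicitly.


The equation is x³ - 15y³ = -13. For fixed y, x³ = 15·y³ − 13, so a solution requires the RHS to be a perfect cube.
Strategy: iterate y from -30 to 30, compute RHS = 15·y³ − 13, and check whether it is a (positive or negative) perfect cube.
Check small values of y:
  y = 0: RHS = -13 is not a perfect cube.
  y = 1: RHS = 2 is not a perfect cube.
  y = -1: RHS = -28 is not a perfect cube.
  y = 2: RHS = 107 is not a perfect cube.
  y = -2: RHS = -133 is not a perfect cube.
  y = 3: RHS = 392 is not a perfect cube.
  y = -3: RHS = -418 is not a perfect cube.
Continuing the search up to |y| = 30 finds no solutions either.
No (x, y) in the scanned range satisfies the equation.

No integer solutions with |y| ≤ 30.


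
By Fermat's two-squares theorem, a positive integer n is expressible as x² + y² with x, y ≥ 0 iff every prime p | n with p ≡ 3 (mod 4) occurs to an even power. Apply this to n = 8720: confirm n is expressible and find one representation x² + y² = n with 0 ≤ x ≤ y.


Step 1: Factor n = 8720 = 2^4 · 5 · 109.
Step 2: Check the mod-4 condition on each prime factor: 2 = 2 (special); 5 ≡ 1 (mod 4), exponent 1; 109 ≡ 1 (mod 4), exponent 1.
All primes ≡ 3 (mod 4) appear to even exponent (or don't appear), so by the two-squares theorem n IS expressible as a sum of two squares.
Step 3: Build a representation. Group n = k² · m with k = 4 and m = 5 · 109 = 545 (a product of primes ≡ 1 (mod 4)); a representation of m scales to one of n via (k·x)² + (k·y)² = k²(x² + y²). Each prime p ≡ 1 (mod 4) is itself a sum of two squares; find a² by testing p − a² for a perfect square:
  5: 5 − 1² = 4 = 2² ⇒ 5 = 1² + 2².
  109: 109 − 1² = 108, 109 − 2² = 105, 109 − 3² = 100 = 10² ⇒ 109 = 3² + 10².
  Combine using the Brahmagupta–Fibonacci identity (a² + b²)(c² + d²) = (ac − bd)² + (ad + bc)² = (ac + bd)² + (ad − bc)²:
  5 · 109 = 545: from (1² + 2²)(3² + 10²), take (1·3 − 2·10, 1·10 + 2·3) = (3 − 20, 10 + 6) = (-17, 16); dropping signs (only squares matter) gives (17, 16); check 17² + 16² = 289 + 256 = 545 ✓.
  Scale by k = 4: (4·17, 4·16) = (68, 64).
Step 4: Order so x ≤ y and verify: 64² + 68² = 4096 + 4624 = 8720 = n. ✓

n = 8720 = 64² + 68² (one valid representation with x ≤ y).


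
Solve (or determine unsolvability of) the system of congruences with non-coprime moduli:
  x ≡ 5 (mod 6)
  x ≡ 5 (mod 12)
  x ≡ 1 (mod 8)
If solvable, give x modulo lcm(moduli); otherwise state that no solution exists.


Moduli 6, 12, 8 are not pairwise coprime, so CRT works modulo lcm(m_i) when all pairwise compatibility conditions hold.
Pairwise compatibility: gcd(m_i, m_j) must divide a_i - a_j for every pair.
Merge one congruence at a time:
  Start: x ≡ 5 (mod 6).
  Combine with x ≡ 5 (mod 12): gcd(6, 12) = 6; 5 - 5 = 0, which IS divisible by 6, so compatible.
    Write x = 5 + 6·t and substitute into x ≡ 5 (mod 12): 6·t ≡ 5 − 5 = 0 (mod 12).
    Divide the congruence (and modulus) by g = 6: 1·t ≡ 0 (mod 2).
    So t ≡ 0 (mod 2).
    Then x = 5 + 6·0 = 5, valid modulo lcm(6, 12) = 12: x ≡ 5 (mod 12).
  Combine with x ≡ 1 (mod 8): gcd(12, 8) = 4; 1 - 5 = -4, which IS divisible by 4, so compatible.
    Write x = 5 + 12·t and substitute into x ≡ 1 (mod 8): 12·t ≡ 1 − 5 = -4 (mod 8).
    Divide the congruence (and modulus) by g = 4: 3·t ≡ -1 (mod 2).
    Reduce coefficients mod 2: 1·t ≡ 1 (mod 2).
    So t ≡ 1 (mod 2).
    Then x = 5 + 12·1 = 17, valid modulo lcm(12, 8) = 24: x ≡ 17 (mod 24).
Verify: 17 mod 6 = 5, 17 mod 12 = 5, 17 mod 8 = 1.

x ≡ 17 (mod 24).


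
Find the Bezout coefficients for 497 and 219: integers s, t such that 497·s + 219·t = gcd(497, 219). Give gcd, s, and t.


Euclidean algorithm on (497, 219) — divide until remainder is 0:
  497 = 2 · 219 + 59
  219 = 3 · 59 + 42
  59 = 1 · 42 + 17
  42 = 2 · 17 + 8
  17 = 2 · 8 + 1
  8 = 8 · 1 + 0
gcd(497, 219) = 1.
Track Bezout coefficients alongside the remainders: start with r₀ = 497 = a·1 + b·0 (s = 1, t = 0) and r₁ = 219 = a·0 + b·1 (s = 0, t = 1); each new remainder r_{k+1} = r_{k-1} − q_k·r_k inherits s_{k+1} = s_{k-1} − q_k·s_k, t_{k+1} = t_{k-1} − q_k·t_k, so r_k = a·s_k + b·t_k at every step:
  q = 2: r = 59, s = 1 − 2·0 = 1, t = 0 − 2·1 = -2  (check: 497·1 + 219·(-2) = 59)
  q = 3: r = 42, s = 0 − 3·1 = -3, t = 1 − 3·(-2) = 7  (check: 497·(-3) + 219·7 = 42)
  q = 1: r = 17, s = 1 − 1·(-3) = 4, t = -2 − 1·7 = -9  (check: 497·4 + 219·(-9) = 17)
  q = 2: r = 8, s = -3 − 2·4 = -11, t = 7 − 2·(-9) = 25  (check: 497·(-11) + 219·25 = 8)
  q = 2: r = 1, s = 4 − 2·(-11) = 26, t = -9 − 2·25 = -59  (check: 497·26 + 219·(-59) = 1)
The row with r = 1 (the gcd) gives the Bezout coefficients s = 26, t = -59.
Result: 497 · (26) + 219 · (-59) = 1.

gcd(497, 219) = 1; s = 26, t = -59 (check: 497·26 + 219·(-59) = 1).


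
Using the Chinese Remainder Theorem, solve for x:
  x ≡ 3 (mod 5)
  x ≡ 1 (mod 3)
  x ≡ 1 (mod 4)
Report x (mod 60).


Moduli 5, 3, 4 are pairwise coprime; by CRT there is a unique solution modulo M = 5 · 3 · 4 = 60.
Solve pairwise, accumulating the modulus:
  Start with x ≡ 3 (mod 5).
  Combine with x ≡ 1 (mod 3): since gcd(5, 3) = 1, we get a unique residue mod 15.
    Write x = 3 + 5·t and substitute into x ≡ 1 (mod 3): 5·t ≡ 1 − 3 = -2 (mod 3).
    Reduce coefficients mod 3: 2·t ≡ 1 (mod 3).
    The inverse of 2 mod 3 is 2 (since 2·2 = 4 = 1·3 + 1), so t ≡ 2·1 = 2 ≡ 2 (mod 3).
    Then x = 3 + 5·2 = 13, valid modulo lcm(5, 3) = 15: x ≡ 13 (mod 15).
  Combine with x ≡ 1 (mod 4): since gcd(15, 4) = 1, we get a unique residue mod 60.
    Write x = 13 + 15·t and substitute into x ≡ 1 (mod 4): 15·t ≡ 1 − 13 = -12 (mod 4).
    Reduce coefficients mod 4: 3·t ≡ 0 (mod 4).
    The inverse of 3 mod 4 is 3 (since 3·3 = 9 = 2·4 + 1), so t ≡ 3·0 = 0 ≡ 0 (mod 4).
    Then x = 13 + 15·0 = 13, valid modulo lcm(15, 4) = 60: x ≡ 13 (mod 60).
Verify: 13 mod 5 = 3 ✓, 13 mod 3 = 1 ✓, 13 mod 4 = 1 ✓.

x ≡ 13 (mod 60).


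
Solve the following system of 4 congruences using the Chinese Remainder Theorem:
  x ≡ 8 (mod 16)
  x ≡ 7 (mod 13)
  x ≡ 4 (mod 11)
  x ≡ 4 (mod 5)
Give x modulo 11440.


Product of moduli M = 16 · 13 · 11 · 5 = 11440.
Merge one congruence at a time:
  Start: x ≡ 8 (mod 16).
  Combine with x ≡ 7 (mod 13); new modulus lcm = 208.
    Write x = 8 + 16·t and substitute into x ≡ 7 (mod 13): 16·t ≡ 7 − 8 = -1 (mod 13).
    Reduce coefficients mod 13: 3·t ≡ 12 (mod 13).
    The inverse of 3 mod 13 is 9 (since 3·9 = 27 = 2·13 + 1), so t ≡ 9·12 = 108 ≡ 4 (mod 13).
    Then x = 8 + 16·4 = 72, valid modulo lcm(16, 13) = 208: x ≡ 72 (mod 208).
  Combine with x ≡ 4 (mod 11); new modulus lcm = 2288.
    Write x = 72 + 208·t and substitute into x ≡ 4 (mod 11): 208·t ≡ 4 − 72 = -68 (mod 11).
    Reduce coefficients mod 11: 10·t ≡ 9 (mod 11).
    The inverse of 10 mod 11 is 10 (since 10·10 = 100 = 9·11 + 1), so t ≡ 10·9 = 90 ≡ 2 (mod 11).
    Then x = 72 + 208·2 = 488, valid modulo lcm(208, 11) = 2288: x ≡ 488 (mod 2288).
  Combine with x ≡ 4 (mod 5); new modulus lcm = 11440.
    Write x = 488 + 2288·t and substitute into x ≡ 4 (mod 5): 2288·t ≡ 4 − 488 = -484 (mod 5).
    Reduce coefficients mod 5: 3·t ≡ 1 (mod 5).
    The inverse of 3 mod 5 is 2 (since 3·2 = 6 = 1·5 + 1), so t ≡ 2·1 = 2 ≡ 2 (mod 5).
    Then x = 488 + 2288·2 = 5064, valid modulo lcm(2288, 5) = 11440: x ≡ 5064 (mod 11440).
Verify against each original: 5064 mod 16 = 8, 5064 mod 13 = 7, 5064 mod 11 = 4, 5064 mod 5 = 4.

x ≡ 5064 (mod 11440).


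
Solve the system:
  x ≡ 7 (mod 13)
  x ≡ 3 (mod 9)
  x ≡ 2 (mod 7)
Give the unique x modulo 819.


Moduli 13, 9, 7 are pairwise coprime; by CRT there is a unique solution modulo M = 13 · 9 · 7 = 819.
Solve pairwise, accumulating the modulus:
  Start with x ≡ 7 (mod 13).
  Combine with x ≡ 3 (mod 9): since gcd(13, 9) = 1, we get a unique residue mod 117.
    Write x = 7 + 13·t and substitute into x ≡ 3 (mod 9): 13·t ≡ 3 − 7 = -4 (mod 9).
    Reduce coefficients mod 9: 4·t ≡ 5 (mod 9).
    The inverse of 4 mod 9 is 7 (since 4·7 = 28 = 3·9 + 1), so t ≡ 7·5 = 35 ≡ 8 (mod 9).
    Then x = 7 + 13·8 = 111, valid modulo lcm(13, 9) = 117: x ≡ 111 (mod 117).
  Combine with x ≡ 2 (mod 7): since gcd(117, 7) = 1, we get a unique residue mod 819.
    Write x = 111 + 117·t and substitute into x ≡ 2 (mod 7): 117·t ≡ 2 − 111 = -109 (mod 7).
    Reduce coefficients mod 7: 5·t ≡ 3 (mod 7).
    The inverse of 5 mod 7 is 3 (since 5·3 = 15 = 2·7 + 1), so t ≡ 3·3 = 9 ≡ 2 (mod 7).
    Then x = 111 + 117·2 = 345, valid modulo lcm(117, 7) = 819: x ≡ 345 (mod 819).
Verify: 345 mod 13 = 7 ✓, 345 mod 9 = 3 ✓, 345 mod 7 = 2 ✓.

x ≡ 345 (mod 819).


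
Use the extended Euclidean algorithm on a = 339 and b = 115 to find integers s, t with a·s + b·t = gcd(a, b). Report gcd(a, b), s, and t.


Euclidean algorithm on (339, 115) — divide until remainder is 0:
  339 = 2 · 115 + 109
  115 = 1 · 109 + 6
  109 = 18 · 6 + 1
  6 = 6 · 1 + 0
gcd(339, 115) = 1.
Track Bezout coefficients alongside the remainders: start with r₀ = 339 = a·1 + b·0 (s = 1, t = 0) and r₁ = 115 = a·0 + b·1 (s = 0, t = 1); each new remainder r_{k+1} = r_{k-1} − q_k·r_k inherits s_{k+1} = s_{k-1} − q_k·s_k, t_{k+1} = t_{k-1} − q_k·t_k, so r_k = a·s_k + b·t_k at every step:
  q = 2: r = 109, s = 1 − 2·0 = 1, t = 0 − 2·1 = -2  (check: 339·1 + 115·(-2) = 109)
  q = 1: r = 6, s = 0 − 1·1 = -1, t = 1 − 1·(-2) = 3  (check: 339·(-1) + 115·3 = 6)
  q = 18: r = 1, s = 1 − 18·(-1) = 19, t = -2 − 18·3 = -56  (check: 339·19 + 115·(-56) = 1)
The row with r = 1 (the gcd) gives the Bezout coefficients s = 19, t = -56.
Result: 339 · (19) + 115 · (-56) = 1.

gcd(339, 115) = 1; s = 19, t = -56 (check: 339·19 + 115·(-56) = 1).


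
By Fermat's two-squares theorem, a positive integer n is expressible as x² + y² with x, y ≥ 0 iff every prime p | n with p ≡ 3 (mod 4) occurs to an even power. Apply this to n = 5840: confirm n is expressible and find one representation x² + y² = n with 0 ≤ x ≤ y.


Step 1: Factor n = 5840 = 2^4 · 5 · 73.
Step 2: Check the mod-4 condition on each prime factor: 2 = 2 (special); 5 ≡ 1 (mod 4), exponent 1; 73 ≡ 1 (mod 4), exponent 1.
All primes ≡ 3 (mod 4) appear to even exponent (or don't appear), so by the two-squares theorem n IS expressible as a sum of two squares.
Step 3: Build a representation. Group n = k² · m with k = 4 and m = 5 · 73 = 365 (a product of primes ≡ 1 (mod 4)); a representation of m scales to one of n via (k·x)² + (k·y)² = k²(x² + y²). Each prime p ≡ 1 (mod 4) is itself a sum of two squares; find a² by testing p − a² for a perfect square:
  5: 5 − 1² = 4 = 2² ⇒ 5 = 1² + 2².
  73: 73 − 1² = 72, 73 − 2² = 69, 73 − 3² = 64 = 8² ⇒ 73 = 3² + 8².
  Combine using the Brahmagupta–Fibonacci identity (a² + b²)(c² + d²) = (ac − bd)² + (ad + bc)² = (ac + bd)² + (ad − bc)²:
  5 · 73 = 365: from (1² + 2²)(3² + 8²), take (1·3 − 2·8, 1·8 + 2·3) = (3 − 16, 8 + 6) = (-13, 14); dropping signs (only squares matter) gives (13, 14); check 13² + 14² = 169 + 196 = 365 ✓.
  Scale by k = 4: (4·13, 4·14) = (52, 56).
Step 4: Order so x ≤ y and verify: 52² + 56² = 2704 + 3136 = 5840 = n. ✓

n = 5840 = 52² + 56² (one valid representation with x ≤ y).


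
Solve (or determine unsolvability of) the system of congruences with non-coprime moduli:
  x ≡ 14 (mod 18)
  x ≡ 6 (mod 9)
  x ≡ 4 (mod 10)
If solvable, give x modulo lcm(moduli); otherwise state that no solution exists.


Moduli 18, 9, 10 are not pairwise coprime, so CRT works modulo lcm(m_i) when all pairwise compatibility conditions hold.
Pairwise compatibility: gcd(m_i, m_j) must divide a_i - a_j for every pair.
Merge one congruence at a time:
  Start: x ≡ 14 (mod 18).
  Combine with x ≡ 6 (mod 9): gcd(18, 9) = 9, and 6 - 14 = -8 is NOT divisible by 9.
    ⇒ system is inconsistent (no integer solution).

No solution (the system is inconsistent).


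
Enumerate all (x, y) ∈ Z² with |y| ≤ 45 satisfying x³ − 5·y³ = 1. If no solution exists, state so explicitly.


The equation is x³ - 5y³ = 1. For fixed y, x³ = 5·y³ + 1, so a solution requires the RHS to be a perfect cube.
Strategy: iterate y from -45 to 45, compute RHS = 5·y³ + 1, and check whether it is a (positive or negative) perfect cube.
Check small values of y:
  y = 0: RHS = 1 = (1)³ ⇒ x = 1 works.
  y = 1: RHS = 6 is not a perfect cube.
  y = -1: RHS = -4 is not a perfect cube.
  y = 2: RHS = 41 is not a perfect cube.
  y = -2: RHS = -39 is not a perfect cube.
  y = 3: RHS = 136 is not a perfect cube.
  y = -3: RHS = -134 is not a perfect cube.
Continuing the search up to |y| = 45 finds no further solutions beyond those listed.
Collected solutions: (1, 0).

Solutions (with |y| ≤ 45): (1, 0).


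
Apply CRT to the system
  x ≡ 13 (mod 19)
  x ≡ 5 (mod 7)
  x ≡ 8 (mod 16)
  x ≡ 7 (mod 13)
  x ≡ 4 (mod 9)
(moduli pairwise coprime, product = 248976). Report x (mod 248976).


Product of moduli M = 19 · 7 · 16 · 13 · 9 = 248976.
Merge one congruence at a time:
  Start: x ≡ 13 (mod 19).
  Combine with x ≡ 5 (mod 7); new modulus lcm = 133.
    Write x = 13 + 19·t and substitute into x ≡ 5 (mod 7): 19·t ≡ 5 − 13 = -8 (mod 7).
    Reduce coefficients mod 7: 5·t ≡ 6 (mod 7).
    The inverse of 5 mod 7 is 3 (since 5·3 = 15 = 2·7 + 1), so t ≡ 3·6 = 18 ≡ 4 (mod 7).
    Then x = 13 + 19·4 = 89, valid modulo lcm(19, 7) = 133: x ≡ 89 (mod 133).
  Combine with x ≡ 8 (mod 16); new modulus lcm = 2128.
    Write x = 89 + 133·t and substitute into x ≡ 8 (mod 16): 133·t ≡ 8 − 89 = -81 (mod 16).
    Reduce coefficients mod 16: 5·t ≡ 15 (mod 16).
    The inverse of 5 mod 16 is 13 (since 5·13 = 65 = 4·16 + 1), so t ≡ 13·15 = 195 ≡ 3 (mod 16).
    Then x = 89 + 133·3 = 488, valid modulo lcm(133, 16) = 2128: x ≡ 488 (mod 2128).
  Combine with x ≡ 7 (mod 13); new modulus lcm = 27664.
    Write x = 488 + 2128·t and substitute into x ≡ 7 (mod 13): 2128·t ≡ 7 − 488 = -481 (mod 13).
    Reduce coefficients mod 13: 9·t ≡ 0 (mod 13).
    The inverse of 9 mod 13 is 3 (since 9·3 = 27 = 2·13 + 1), so t ≡ 3·0 = 0 ≡ 0 (mod 13).
    Then x = 488 + 2128·0 = 488, valid modulo lcm(2128, 13) = 27664: x ≡ 488 (mod 27664).
  Combine with x ≡ 4 (mod 9); new modulus lcm = 248976.
    Write x = 488 + 27664·t and substitute into x ≡ 4 (mod 9): 27664·t ≡ 4 − 488 = -484 (mod 9).
    Reduce coefficients mod 9: 7·t ≡ 2 (mod 9).
    The inverse of 7 mod 9 is 4 (since 7·4 = 28 = 3·9 + 1), so t ≡ 4·2 = 8 ≡ 8 (mod 9).
    Then x = 488 + 27664·8 = 221800, valid modulo lcm(27664, 9) = 248976: x ≡ 221800 (mod 248976).
Verify against each original: 221800 mod 19 = 13, 221800 mod 7 = 5, 221800 mod 16 = 8, 221800 mod 13 = 7, 221800 mod 9 = 4.

x ≡ 221800 (mod 248976).


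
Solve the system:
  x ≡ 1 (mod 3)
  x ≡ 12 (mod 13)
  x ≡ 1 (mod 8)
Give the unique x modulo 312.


Moduli 3, 13, 8 are pairwise coprime; by CRT there is a unique solution modulo M = 3 · 13 · 8 = 312.
Solve pairwise, accumulating the modulus:
  Start with x ≡ 1 (mod 3).
  Combine with x ≡ 12 (mod 13): since gcd(3, 13) = 1, we get a unique residue mod 39.
    Write x = 1 + 3·t and substitute into x ≡ 12 (mod 13): 3·t ≡ 12 − 1 = 11 (mod 13).
    The inverse of 3 mod 13 is 9 (since 3·9 = 27 = 2·13 + 1), so t ≡ 9·11 = 99 ≡ 8 (mod 13).
    Then x = 1 + 3·8 = 25, valid modulo lcm(3, 13) = 39: x ≡ 25 (mod 39).
  Combine with x ≡ 1 (mod 8): since gcd(39, 8) = 1, we get a unique residue mod 312.
    Write x = 25 + 39·t and substitute into x ≡ 1 (mod 8): 39·t ≡ 1 − 25 = -24 (mod 8).
    Reduce coefficients mod 8: 7·t ≡ 0 (mod 8).
    The inverse of 7 mod 8 is 7 (since 7·7 = 49 = 6·8 + 1), so t ≡ 7·0 = 0 ≡ 0 (mod 8).
    Then x = 25 + 39·0 = 25, valid modulo lcm(39, 8) = 312: x ≡ 25 (mod 312).
Verify: 25 mod 3 = 1 ✓, 25 mod 13 = 12 ✓, 25 mod 8 = 1 ✓.

x ≡ 25 (mod 312).


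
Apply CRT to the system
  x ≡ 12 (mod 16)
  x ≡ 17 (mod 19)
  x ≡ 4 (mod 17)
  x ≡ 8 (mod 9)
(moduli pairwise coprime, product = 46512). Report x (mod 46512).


Product of moduli M = 16 · 19 · 17 · 9 = 46512.
Merge one congruence at a time:
  Start: x ≡ 12 (mod 16).
  Combine with x ≡ 17 (mod 19); new modulus lcm = 304.
    Write x = 12 + 16·t and substitute into x ≡ 17 (mod 19): 16·t ≡ 17 − 12 = 5 (mod 19).
    The inverse of 16 mod 19 is 6 (since 16·6 = 96 = 5·19 + 1), so t ≡ 6·5 = 30 ≡ 11 (mod 19).
    Then x = 12 + 16·11 = 188, valid modulo lcm(16, 19) = 304: x ≡ 188 (mod 304).
  Combine with x ≡ 4 (mod 17); new modulus lcm = 5168.
    Write x = 188 + 304·t and substitute into x ≡ 4 (mod 17): 304·t ≡ 4 − 188 = -184 (mod 17).
    Reduce coefficients mod 17: 15·t ≡ 3 (mod 17).
    The inverse of 15 mod 17 is 8 (since 15·8 = 120 = 7·17 + 1), so t ≡ 8·3 = 24 ≡ 7 (mod 17).
    Then x = 188 + 304·7 = 2316, valid modulo lcm(304, 17) = 5168: x ≡ 2316 (mod 5168).
  Combine with x ≡ 8 (mod 9); new modulus lcm = 46512.
    Write x = 2316 + 5168·t and substitute into x ≡ 8 (mod 9): 5168·t ≡ 8 − 2316 = -2308 (mod 9).
    Reduce coefficients mod 9: 2·t ≡ 5 (mod 9).
    The inverse of 2 mod 9 is 5 (since 2·5 = 10 = 1·9 + 1), so t ≡ 5·5 = 25 ≡ 7 (mod 9).
    Then x = 2316 + 5168·7 = 38492, valid modulo lcm(5168, 9) = 46512: x ≡ 38492 (mod 46512).
Verify against each original: 38492 mod 16 = 12, 38492 mod 19 = 17, 38492 mod 17 = 4, 38492 mod 9 = 8.

x ≡ 38492 (mod 46512).


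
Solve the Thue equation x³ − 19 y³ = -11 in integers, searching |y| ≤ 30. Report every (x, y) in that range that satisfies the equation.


The equation is x³ - 19y³ = -11. For fixed y, x³ = 19·y³ − 11, so a solution requires the RHS to be a perfect cube.
Strategy: iterate y from -30 to 30, compute RHS = 19·y³ − 11, and check whether it is a (positive or negative) perfect cube.
Check small values of y:
  y = 0: RHS = -11 is not a perfect cube.
  y = 1: RHS = 8 = (2)³ ⇒ x = 2 works.
  y = -1: RHS = -30 is not a perfect cube.
  y = 2: RHS = 141 is not a perfect cube.
  y = -2: RHS = -163 is not a perfect cube.
  y = 3: RHS = 502 is not a perfect cube.
  y = -3: RHS = -524 is not a perfect cube.
Continuing the search up to |y| = 30 finds no further solutions beyond those listed.
Collected solutions: (2, 1).

Solutions (with |y| ≤ 30): (2, 1).


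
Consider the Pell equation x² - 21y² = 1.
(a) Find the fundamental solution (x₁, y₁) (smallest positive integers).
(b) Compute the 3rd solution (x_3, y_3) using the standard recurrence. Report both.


Step 1: Find the fundamental solution (x₁, y₁) of x² - 21y² = 1.
  Expand √21 as a continued fraction. a₀ = ⌊√21⌋ = 4; iterate m_{k+1} = d_k·a_k − m_k, d_{k+1} = (21 − m_{k+1}²)/d_k, a_{k+1} = ⌊(a₀ + m_{k+1})/d_{k+1}⌋ (starting m₀ = 0, d₀ = 1), with convergents p_k = a_k·p_{k-1} + p_{k-2}, q_k = a_k·q_{k-1} + q_{k-2} (p₋₁ = 1, q₋₁ = 0):
  k = 0: a₀ = 4; p₀/q₀ = 4/1; p₀² − 21·q₀² = 16 − 21 = -5.
  k = 1: m = 4, d = 5, a = ⌊(4 + 4)/5⌋ = 1; p/q = (1·4 + 1)/(1·1 + 0) = 5/1; p² − 21·q² = 25 − 21 = 4.
  k = 2: m = 1, d = 4, a = ⌊(4 + 1)/4⌋ = 1; p/q = (1·5 + 4)/(1·1 + 1) = 9/2; p² − 21·q² = 81 − 84 = -3.
  k = 3: m = 3, d = 3, a = ⌊(4 + 3)/3⌋ = 2; p/q = (2·9 + 5)/(2·2 + 1) = 23/5; p² − 21·q² = 529 − 525 = 4.
  k = 4: m = 3, d = 4, a = ⌊(4 + 3)/4⌋ = 1; p/q = (1·23 + 9)/(1·5 + 2) = 32/7; p² − 21·q² = 1024 − 1029 = -5.
  k = 5: m = 1, d = 5, a = ⌊(4 + 1)/5⌋ = 1; p/q = (1·32 + 23)/(1·7 + 5) = 55/12; p² − 21·q² = 3025 − 3024 = 1.
  The first convergent with p² − 21·q² = 1 gives the fundamental solution (x₁, y₁) = (55, 12).
Step 2: Apply the recurrence (x_{n+1}, y_{n+1}) = (x₁x_n + 21y₁y_n, x₁y_n + y₁x_n) repeatedly.
  From (x_1, y_1) = (55, 12): x_2 = 55·55 + 21·12·12 = 6049; y_2 = 55·12 + 12·55 = 1320.
  From (x_2, y_2) = (6049, 1320): x_3 = 55·6049 + 21·12·1320 = 665335; y_3 = 55·1320 + 12·6049 = 145188.
Step 3: Verify x_3² - 21·y_3² = 442670662225 - 442670662224 = 1 (should be 1). ✓

(x_1, y_1) = (55, 12); (x_3, y_3) = (665335, 145188).


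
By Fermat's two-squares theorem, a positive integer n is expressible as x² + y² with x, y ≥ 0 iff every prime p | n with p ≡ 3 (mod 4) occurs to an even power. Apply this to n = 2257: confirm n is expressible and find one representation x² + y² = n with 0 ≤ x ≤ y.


Step 1: Factor n = 2257 = 37 · 61.
Step 2: Check the mod-4 condition on each prime factor: 37 ≡ 1 (mod 4), exponent 1; 61 ≡ 1 (mod 4), exponent 1.
All primes ≡ 3 (mod 4) appear to even exponent (or don't appear), so by the two-squares theorem n IS expressible as a sum of two squares.
Step 3: Build a representation. Here n = 37 · 61 is a product of primes ≡ 1 (mod 4). Each prime p ≡ 1 (mod 4) is itself a sum of two squares; find a² by testing p − a² for a perfect square:
  37: 37 − 1² = 36 = 6² ⇒ 37 = 1² + 6².
  61: 61 − 1² = 60, 61 − 2² = 57, 61 − 3² = 52, 61 − 4² = 45, 61 − 5² = 36 = 6² ⇒ 61 = 5² + 6².
  Combine using the Brahmagupta–Fibonacci identity (a² + b²)(c² + d²) = (ac − bd)² + (ad + bc)² = (ac + bd)² + (ad − bc)²:
  37 · 61 = 2257: from (1² + 6²)(5² + 6²), take (1·5 − 6·6, 1·6 + 6·5) = (5 − 36, 6 + 30) = (-31, 36); dropping signs (only squares matter) gives (31, 36); check 31² + 36² = 961 + 1296 = 2257 ✓.
Step 4: Order so x ≤ y and verify: 31² + 36² = 961 + 1296 = 2257 = n. ✓

n = 2257 = 31² + 36² (one valid representation with x ≤ y).


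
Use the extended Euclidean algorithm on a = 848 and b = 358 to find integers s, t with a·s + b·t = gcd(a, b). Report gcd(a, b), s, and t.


Euclidean algorithm on (848, 358) — divide until remainder is 0:
  848 = 2 · 358 + 132
  358 = 2 · 132 + 94
  132 = 1 · 94 + 38
  94 = 2 · 38 + 18
  38 = 2 · 18 + 2
  18 = 9 · 2 + 0
gcd(848, 358) = 2.
Track Bezout coefficients alongside the remainders: start with r₀ = 848 = a·1 + b·0 (s = 1, t = 0) and r₁ = 358 = a·0 + b·1 (s = 0, t = 1); each new remainder r_{k+1} = r_{k-1} − q_k·r_k inherits s_{k+1} = s_{k-1} − q_k·s_k, t_{k+1} = t_{k-1} − q_k·t_k, so r_k = a·s_k + b·t_k at every step:
  q = 2: r = 132, s = 1 − 2·0 = 1, t = 0 − 2·1 = -2  (check: 848·1 + 358·(-2) = 132)
  q = 2: r = 94, s = 0 − 2·1 = -2, t = 1 − 2·(-2) = 5  (check: 848·(-2) + 358·5 = 94)
  q = 1: r = 38, s = 1 − 1·(-2) = 3, t = -2 − 1·5 = -7  (check: 848·3 + 358·(-7) = 38)
  q = 2: r = 18, s = -2 − 2·3 = -8, t = 5 − 2·(-7) = 19  (check: 848·(-8) + 358·19 = 18)
  q = 2: r = 2, s = 3 − 2·(-8) = 19, t = -7 − 2·19 = -45  (check: 848·19 + 358·(-45) = 2)
The row with r = 2 (the gcd) gives the Bezout coefficients s = 19, t = -45.
Result: 848 · (19) + 358 · (-45) = 2.

gcd(848, 358) = 2; s = 19, t = -45 (check: 848·19 + 358·(-45) = 2).


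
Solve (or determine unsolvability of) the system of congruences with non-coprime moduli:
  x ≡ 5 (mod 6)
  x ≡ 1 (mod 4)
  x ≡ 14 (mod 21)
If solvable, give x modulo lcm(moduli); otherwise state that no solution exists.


Moduli 6, 4, 21 are not pairwise coprime, so CRT works modulo lcm(m_i) when all pairwise compatibility conditions hold.
Pairwise compatibility: gcd(m_i, m_j) must divide a_i - a_j for every pair.
Merge one congruence at a time:
  Start: x ≡ 5 (mod 6).
  Combine with x ≡ 1 (mod 4): gcd(6, 4) = 2; 1 - 5 = -4, which IS divisible by 2, so compatible.
    Write x = 5 + 6·t and substitute into x ≡ 1 (mod 4): 6·t ≡ 1 − 5 = -4 (mod 4).
    Divide the congruence (and modulus) by g = 2: 3·t ≡ -2 (mod 2).
    Reduce coefficients mod 2: 1·t ≡ 0 (mod 2).
    So t ≡ 0 (mod 2).
    Then x = 5 + 6·0 = 5, valid modulo lcm(6, 4) = 12: x ≡ 5 (mod 12).
  Combine with x ≡ 14 (mod 21): gcd(12, 21) = 3; 14 - 5 = 9, which IS divisible by 3, so compatible.
    Write x = 5 + 12·t and substitute into x ≡ 14 (mod 21): 12·t ≡ 14 − 5 = 9 (mod 21).
    Divide the congruence (and modulus) by g = 3: 4·t ≡ 3 (mod 7).
    The inverse of 4 mod 7 is 2 (since 4·2 = 8 = 1·7 + 1), so t ≡ 2·3 = 6 ≡ 6 (mod 7).
    Then x = 5 + 12·6 = 77, valid modulo lcm(12, 21) = 84: x ≡ 77 (mod 84).
Verify: 77 mod 6 = 5, 77 mod 4 = 1, 77 mod 21 = 14.

x ≡ 77 (mod 84).


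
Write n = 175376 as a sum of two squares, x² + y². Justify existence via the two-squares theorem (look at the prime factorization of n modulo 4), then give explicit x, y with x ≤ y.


Step 1: Factor n = 175376 = 2^4 · 97 · 113.
Step 2: Check the mod-4 condition on each prime factor: 2 = 2 (special); 97 ≡ 1 (mod 4), exponent 1; 113 ≡ 1 (mod 4), exponent 1.
All primes ≡ 3 (mod 4) appear to even exponent (or don't appear), so by the two-squares theorem n IS expressible as a sum of two squares.
Step 3: Build a representation. Group n = k² · m with k = 4 and m = 97 · 113 = 10961 (a product of primes ≡ 1 (mod 4)); a representation of m scales to one of n via (k·x)² + (k·y)² = k²(x² + y²). Each prime p ≡ 1 (mod 4) is itself a sum of two squares; find a² by testing p − a² for a perfect square:
  97: 97 − 1² = 96, 97 − 2² = 93, 97 − 3² = 88, 97 − 4² = 81 = 9² ⇒ 97 = 4² + 9².
  113: 113 − 1² = 112, 113 − 2² = 109, 113 − 3² = 104, 113 − 4² = 97, 113 − 5² = 88, 113 − 6² = 77, 113 − 7² = 64 = 8² ⇒ 113 = 7² + 8².
  Combine using the Brahmagupta–Fibonacci identity (a² + b²)(c² + d²) = (ac − bd)² + (ad + bc)² = (ac + bd)² + (ad − bc)²:
  97 · 113 = 10961: from (4² + 9²)(7² + 8²), take (4·7 − 9·8, 4·8 + 9·7) = (28 − 72, 32 + 63) = (-44, 95); dropping signs (only squares matter) gives (44, 95); check 44² + 95² = 1936 + 9025 = 10961 ✓.
  Scale by k = 4: (4·44, 4·95) = (176, 380).
Step 4: Order so x ≤ y and verify: 176² + 380² = 30976 + 144400 = 175376 = n. ✓

n = 175376 = 176² + 380² (one valid representation with x ≤ y).


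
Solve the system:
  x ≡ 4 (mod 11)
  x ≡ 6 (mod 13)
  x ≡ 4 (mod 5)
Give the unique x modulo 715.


Moduli 11, 13, 5 are pairwise coprime; by CRT there is a unique solution modulo M = 11 · 13 · 5 = 715.
Solve pairwise, accumulating the modulus:
  Start with x ≡ 4 (mod 11).
  Combine with x ≡ 6 (mod 13): since gcd(11, 13) = 1, we get a unique residue mod 143.
    Write x = 4 + 11·t and substitute into x ≡ 6 (mod 13): 11·t ≡ 6 − 4 = 2 (mod 13).
    The inverse of 11 mod 13 is 6 (since 11·6 = 66 = 5·13 + 1), so t ≡ 6·2 = 12 ≡ 12 (mod 13).
    Then x = 4 + 11·12 = 136, valid modulo lcm(11, 13) = 143: x ≡ 136 (mod 143).
  Combine with x ≡ 4 (mod 5): since gcd(143, 5) = 1, we get a unique residue mod 715.
    Write x = 136 + 143·t and substitute into x ≡ 4 (mod 5): 143·t ≡ 4 − 136 = -132 (mod 5).
    Reduce coefficients mod 5: 3·t ≡ 3 (mod 5).
    The inverse of 3 mod 5 is 2 (since 3·2 = 6 = 1·5 + 1), so t ≡ 2·3 = 6 ≡ 1 (mod 5).
    Then x = 136 + 143·1 = 279, valid modulo lcm(143, 5) = 715: x ≡ 279 (mod 715).
Verify: 279 mod 11 = 4 ✓, 279 mod 13 = 6 ✓, 279 mod 5 = 4 ✓.

x ≡ 279 (mod 715).


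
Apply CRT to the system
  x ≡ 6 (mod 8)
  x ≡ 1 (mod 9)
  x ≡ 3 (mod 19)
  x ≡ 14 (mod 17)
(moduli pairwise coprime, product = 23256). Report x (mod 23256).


Product of moduli M = 8 · 9 · 19 · 17 = 23256.
Merge one congruence at a time:
  Start: x ≡ 6 (mod 8).
  Combine with x ≡ 1 (mod 9); new modulus lcm = 72.
    Write x = 6 + 8·t and substitute into x ≡ 1 (mod 9): 8·t ≡ 1 − 6 = -5 (mod 9).
    Reduce coefficients mod 9: 8·t ≡ 4 (mod 9).
    The inverse of 8 mod 9 is 8 (since 8·8 = 64 = 7·9 + 1), so t ≡ 8·4 = 32 ≡ 5 (mod 9).
    Then x = 6 + 8·5 = 46, valid modulo lcm(8, 9) = 72: x ≡ 46 (mod 72).
  Combine with x ≡ 3 (mod 19); new modulus lcm = 1368.
    Write x = 46 + 72·t and substitute into x ≡ 3 (mod 19): 72·t ≡ 3 − 46 = -43 (mod 19).
    Reduce coefficients mod 19: 15·t ≡ 14 (mod 19).
    The inverse of 15 mod 19 is 14 (since 15·14 = 210 = 11·19 + 1), so t ≡ 14·14 = 196 ≡ 6 (mod 19).
    Then x = 46 + 72·6 = 478, valid modulo lcm(72, 19) = 1368: x ≡ 478 (mod 1368).
  Combine with x ≡ 14 (mod 17); new modulus lcm = 23256.
    Write x = 478 + 1368·t and substitute into x ≡ 14 (mod 17): 1368·t ≡ 14 − 478 = -464 (mod 17).
    Reduce coefficients mod 17: 8·t ≡ 12 (mod 17).
    The inverse of 8 mod 17 is 15 (since 8·15 = 120 = 7·17 + 1), so t ≡ 15·12 = 180 ≡ 10 (mod 17).
    Then x = 478 + 1368·10 = 14158, valid modulo lcm(1368, 17) = 23256: x ≡ 14158 (mod 23256).
Verify against each original: 14158 mod 8 = 6, 14158 mod 9 = 1, 14158 mod 19 = 3, 14158 mod 17 = 14.

x ≡ 14158 (mod 23256).


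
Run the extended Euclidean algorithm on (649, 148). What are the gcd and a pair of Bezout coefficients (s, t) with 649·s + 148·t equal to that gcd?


Euclidean algorithm on (649, 148) — divide until remainder is 0:
  649 = 4 · 148 + 57
  148 = 2 · 57 + 34
  57 = 1 · 34 + 23
  34 = 1 · 23 + 11
  23 = 2 · 11 + 1
  11 = 11 · 1 + 0
gcd(649, 148) = 1.
Track Bezout coefficients alongside the remainders: start with r₀ = 649 = a·1 + b·0 (s = 1, t = 0) and r₁ = 148 = a·0 + b·1 (s = 0, t = 1); each new remainder r_{k+1} = r_{k-1} − q_k·r_k inherits s_{k+1} = s_{k-1} − q_k·s_k, t_{k+1} = t_{k-1} − q_k·t_k, so r_k = a·s_k + b·t_k at every step:
  q = 4: r = 57, s = 1 − 4·0 = 1, t = 0 − 4·1 = -4  (check: 649·1 + 148·(-4) = 57)
  q = 2: r = 34, s = 0 − 2·1 = -2, t = 1 − 2·(-4) = 9  (check: 649·(-2) + 148·9 = 34)
  q = 1: r = 23, s = 1 − 1·(-2) = 3, t = -4 − 1·9 = -13  (check: 649·3 + 148·(-13) = 23)
  q = 1: r = 11, s = -2 − 1·3 = -5, t = 9 − 1·(-13) = 22  (check: 649·(-5) + 148·22 = 11)
  q = 2: r = 1, s = 3 − 2·(-5) = 13, t = -13 − 2·22 = -57  (check: 649·13 + 148·(-57) = 1)
The row with r = 1 (the gcd) gives the Bezout coefficients s = 13, t = -57.
Result: 649 · (13) + 148 · (-57) = 1.

gcd(649, 148) = 1; s = 13, t = -57 (check: 649·13 + 148·(-57) = 1).


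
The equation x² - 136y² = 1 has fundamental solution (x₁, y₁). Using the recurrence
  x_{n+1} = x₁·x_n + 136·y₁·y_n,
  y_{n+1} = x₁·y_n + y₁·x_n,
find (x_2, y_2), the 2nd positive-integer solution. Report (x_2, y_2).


Step 1: Find the fundamental solution (x₁, y₁) of x² - 136y² = 1.
  Expand √136 as a continued fraction. a₀ = ⌊√136⌋ = 11; iterate m_{k+1} = d_k·a_k − m_k, d_{k+1} = (136 − m_{k+1}²)/d_k, a_{k+1} = ⌊(a₀ + m_{k+1})/d_{k+1}⌋ (starting m₀ = 0, d₀ = 1), with convergents p_k = a_k·p_{k-1} + p_{k-2}, q_k = a_k·q_{k-1} + q_{k-2} (p₋₁ = 1, q₋₁ = 0):
  k = 0: a₀ = 11; p₀/q₀ = 11/1; p₀² − 136·q₀² = 121 − 136 = -15.
  k = 1: m = 11, d = 15, a = ⌊(11 + 11)/15⌋ = 1; p/q = (1·11 + 1)/(1·1 + 0) = 12/1; p² − 136·q² = 144 − 136 = 8.
  k = 2: m = 4, d = 8, a = ⌊(11 + 4)/8⌋ = 1; p/q = (1·12 + 11)/(1·1 + 1) = 23/2; p² − 136·q² = 529 − 544 = -15.
  k = 3: m = 4, d = 15, a = ⌊(11 + 4)/15⌋ = 1; p/q = (1·23 + 12)/(1·2 + 1) = 35/3; p² − 136·q² = 1225 − 1224 = 1.
  The first convergent with p² − 136·q² = 1 gives the fundamental solution (x₁, y₁) = (35, 3).
Step 2: Apply the recurrence (x_{n+1}, y_{n+1}) = (x₁x_n + 136y₁y_n, x₁y_n + y₁x_n) repeatedly.
  From (x_1, y_1) = (35, 3): x_2 = 35·35 + 136·3·3 = 2449; y_2 = 35·3 + 3·35 = 210.
Step 3: Verify x_2² - 136·y_2² = 5997601 - 5997600 = 1 (should be 1). ✓

(x_1, y_1) = (35, 3); (x_2, y_2) = (2449, 210).


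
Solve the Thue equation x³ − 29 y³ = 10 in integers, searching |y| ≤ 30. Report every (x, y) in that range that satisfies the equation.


The equation is x³ - 29y³ = 10. For fixed y, x³ = 29·y³ + 10, so a solution requires the RHS to be a perfect cube.
Strategy: iterate y from -30 to 30, compute RHS = 29·y³ + 10, and check whether it is a (positive or negative) perfect cube.
Check small values of y:
  y = 0: RHS = 10 is not a perfect cube.
  y = 1: RHS = 39 is not a perfect cube.
  y = -1: RHS = -19 is not a perfect cube.
  y = 2: RHS = 242 is not a perfect cube.
  y = -2: RHS = -222 is not a perfect cube.
  y = 3: RHS = 793 is not a perfect cube.
  y = -3: RHS = -773 is not a perfect cube.
Continuing the search up to |y| = 30 finds no solutions either.
No (x, y) in the scanned range satisfies the equation.

No integer solutions with |y| ≤ 30.


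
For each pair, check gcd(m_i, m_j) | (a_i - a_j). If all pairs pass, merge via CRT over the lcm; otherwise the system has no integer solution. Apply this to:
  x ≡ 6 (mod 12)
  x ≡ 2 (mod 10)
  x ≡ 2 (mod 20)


Moduli 12, 10, 20 are not pairwise coprime, so CRT works modulo lcm(m_i) when all pairwise compatibility conditions hold.
Pairwise compatibility: gcd(m_i, m_j) must divide a_i - a_j for every pair.
Merge one congruence at a time:
  Start: x ≡ 6 (mod 12).
  Combine with x ≡ 2 (mod 10): gcd(12, 10) = 2; 2 - 6 = -4, which IS divisible by 2, so compatible.
    Write x = 6 + 12·t and substitute into x ≡ 2 (mod 10): 12·t ≡ 2 − 6 = -4 (mod 10).
    Divide the congruence (and modulus) by g = 2: 6·t ≡ -2 (mod 5).
    Reduce coefficients mod 5: 1·t ≡ 3 (mod 5).
    So t ≡ 3 (mod 5).
    Then x = 6 + 12·3 = 42, valid modulo lcm(12, 10) = 60: x ≡ 42 (mod 60).
  Combine with x ≡ 2 (mod 20): gcd(60, 20) = 20; 2 - 42 = -40, which IS divisible by 20, so compatible.
    Write x = 42 + 60·t and substitute into x ≡ 2 (mod 20): 60·t ≡ 2 − 42 = -40 (mod 20).
    Divide the congruence (and modulus) by g = 20: 3·t ≡ -2 (mod 1).
    Modulo 1 every t works; take t = 0.
    Then x = 42 + 60·0 = 42, valid modulo lcm(60, 20) = 60: x ≡ 42 (mod 60).
Verify: 42 mod 12 = 6, 42 mod 10 = 2, 42 mod 20 = 2.

x ≡ 42 (mod 60).


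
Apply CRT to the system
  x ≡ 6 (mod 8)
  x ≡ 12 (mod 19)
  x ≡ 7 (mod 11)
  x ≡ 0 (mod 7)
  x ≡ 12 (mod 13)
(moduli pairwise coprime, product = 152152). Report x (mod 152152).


Product of moduli M = 8 · 19 · 11 · 7 · 13 = 152152.
Merge one congruence at a time:
  Start: x ≡ 6 (mod 8).
  Combine with x ≡ 12 (mod 19); new modulus lcm = 152.
    Write x = 6 + 8·t and substitute into x ≡ 12 (mod 19): 8·t ≡ 12 − 6 = 6 (mod 19).
    The inverse of 8 mod 19 is 12 (since 8·12 = 96 = 5·19 + 1), so t ≡ 12·6 = 72 ≡ 15 (mod 19).
    Then x = 6 + 8·15 = 126, valid modulo lcm(8, 19) = 152: x ≡ 126 (mod 152).
  Combine with x ≡ 7 (mod 11); new modulus lcm = 1672.
    Write x = 126 + 152·t and substitute into x ≡ 7 (mod 11): 152·t ≡ 7 − 126 = -119 (mod 11).
    Reduce coefficients mod 11: 9·t ≡ 2 (mod 11).
    The inverse of 9 mod 11 is 5 (since 9·5 = 45 = 4·11 + 1), so t ≡ 5·2 = 10 ≡ 10 (mod 11).
    Then x = 126 + 152·10 = 1646, valid modulo lcm(152, 11) = 1672: x ≡ 1646 (mod 1672).
  Combine with x ≡ 0 (mod 7); new modulus lcm = 11704.
    Write x = 1646 + 1672·t and substitute into x ≡ 0 (mod 7): 1672·t ≡ 0 − 1646 = -1646 (mod 7).
    Reduce coefficients mod 7: 6·t ≡ 6 (mod 7).
    The inverse of 6 mod 7 is 6 (since 6·6 = 36 = 5·7 + 1), so t ≡ 6·6 = 36 ≡ 1 (mod 7).
    Then x = 1646 + 1672·1 = 3318, valid modulo lcm(1672, 7) = 11704: x ≡ 3318 (mod 11704).
  Combine with x ≡ 12 (mod 13); new modulus lcm = 152152.
    Write x = 3318 + 11704·t and substitute into x ≡ 12 (mod 13): 11704·t ≡ 12 − 3318 = -3306 (mod 13).
    Reduce coefficients mod 13: 4·t ≡ 9 (mod 13).
    The inverse of 4 mod 13 is 10 (since 4·10 = 40 = 3·13 + 1), so t ≡ 10·9 = 90 ≡ 12 (mod 13).
    Then x = 3318 + 11704·12 = 143766, valid modulo lcm(11704, 13) = 152152: x ≡ 143766 (mod 152152).
Verify against each original: 143766 mod 8 = 6, 143766 mod 19 = 12, 143766 mod 11 = 7, 143766 mod 7 = 0, 143766 mod 13 = 12.

x ≡ 143766 (mod 152152).


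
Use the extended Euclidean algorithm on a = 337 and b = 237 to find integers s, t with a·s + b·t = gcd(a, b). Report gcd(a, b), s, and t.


Euclidean algorithm on (337, 237) — divide until remainder is 0:
  337 = 1 · 237 + 100
  237 = 2 · 100 + 37
  100 = 2 · 37 + 26
  37 = 1 · 26 + 11
  26 = 2 · 11 + 4
  11 = 2 · 4 + 3
  4 = 1 · 3 + 1
  3 = 3 · 1 + 0
gcd(337, 237) = 1.
Track Bezout coefficients alongside the remainders: start with r₀ = 337 = a·1 + b·0 (s = 1, t = 0) and r₁ = 237 = a·0 + b·1 (s = 0, t = 1); each new remainder r_{k+1} = r_{k-1} − q_k·r_k inherits s_{k+1} = s_{k-1} − q_k·s_k, t_{k+1} = t_{k-1} − q_k·t_k, so r_k = a·s_k + b·t_k at every step:
  q = 1: r = 100, s = 1 − 1·0 = 1, t = 0 − 1·1 = -1  (check: 337·1 + 237·(-1) = 100)
  q = 2: r = 37, s = 0 − 2·1 = -2, t = 1 − 2·(-1) = 3  (check: 337·(-2) + 237·3 = 37)
  q = 2: r = 26, s = 1 − 2·(-2) = 5, t = -1 − 2·3 = -7  (check: 337·5 + 237·(-7) = 26)
  q = 1: r = 11, s = -2 − 1·5 = -7, t = 3 − 1·(-7) = 10  (check: 337·(-7) + 237·10 = 11)
  q = 2: r = 4, s = 5 − 2·(-7) = 19, t = -7 − 2·10 = -27  (check: 337·19 + 237·(-27) = 4)
  q = 2: r = 3, s = -7 − 2·19 = -45, t = 10 − 2·(-27) = 64  (check: 337·(-45) + 237·64 = 3)
  q = 1: r = 1, s = 19 − 1·(-45) = 64, t = -27 − 1·64 = -91  (check: 337·64 + 237·(-91) = 1)
The row with r = 1 (the gcd) gives the Bezout coefficients s = 64, t = -91.
Result: 337 · (64) + 237 · (-91) = 1.

gcd(337, 237) = 1; s = 64, t = -91 (check: 337·64 + 237·(-91) = 1).


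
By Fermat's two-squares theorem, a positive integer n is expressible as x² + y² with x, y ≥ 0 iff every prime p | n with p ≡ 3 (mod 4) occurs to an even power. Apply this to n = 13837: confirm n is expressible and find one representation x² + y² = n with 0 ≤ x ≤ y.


Step 1: Factor n = 13837 = 101 · 137.
Step 2: Check the mod-4 condition on each prime factor: 101 ≡ 1 (mod 4), exponent 1; 137 ≡ 1 (mod 4), exponent 1.
All primes ≡ 3 (mod 4) appear to even exponent (or don't appear), so by the two-squares theorem n IS expressible as a sum of two squares.
Step 3: Build a representation. Here n = 101 · 137 is a product of primes ≡ 1 (mod 4). Each prime p ≡ 1 (mod 4) is itself a sum of two squares; find a² by testing p − a² for a perfect square:
  101: 101 − 1² = 100 = 10² ⇒ 101 = 1² + 10².
  137: 137 − 1² = 136, 137 − 2² = 133, 137 − 3² = 128, 137 − 4² = 121 = 11² ⇒ 137 = 4² + 11².
  Combine using the Brahmagupta–Fibonacci identity (a² + b²)(c² + d²) = (ac − bd)² + (ad + bc)² = (ac + bd)² + (ad − bc)²:
  101 · 137 = 13837: from (1² + 10²)(4² + 11²), take (1·4 − 10·11, 1·11 + 10·4) = (4 − 110, 11 + 40) = (-106, 51); dropping signs (only squares matter) gives (106, 51); check 106² + 51² = 11236 + 2601 = 13837 ✓.
Step 4: Order so x ≤ y and verify: 51² + 106² = 2601 + 11236 = 13837 = n. ✓

n = 13837 = 51² + 106² (one valid representation with x ≤ y).


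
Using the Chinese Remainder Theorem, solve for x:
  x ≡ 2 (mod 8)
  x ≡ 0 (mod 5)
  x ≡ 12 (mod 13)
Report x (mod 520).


Moduli 8, 5, 13 are pairwise coprime; by CRT there is a unique solution modulo M = 8 · 5 · 13 = 520.
Solve pairwise, accumulating the modulus:
  Start with x ≡ 2 (mod 8).
  Combine with x ≡ 0 (mod 5): since gcd(8, 5) = 1, we get a unique residue mod 40.
    Write x = 2 + 8·t and substitute into x ≡ 0 (mod 5): 8·t ≡ 0 − 2 = -2 (mod 5).
    Reduce coefficients mod 5: 3·t ≡ 3 (mod 5).
    The inverse of 3 mod 5 is 2 (since 3·2 = 6 = 1·5 + 1), so t ≡ 2·3 = 6 ≡ 1 (mod 5).
    Then x = 2 + 8·1 = 10, valid modulo lcm(8, 5) = 40: x ≡ 10 (mod 40).
  Combine with x ≡ 12 (mod 13): since gcd(40, 13) = 1, we get a unique residue mod 520.
    Write x = 10 + 40·t and substitute into x ≡ 12 (mod 13): 40·t ≡ 12 − 10 = 2 (mod 13).
    Reduce coefficients mod 13: 1·t ≡ 2 (mod 13).
    So t ≡ 2 (mod 13).
    Then x = 10 + 40·2 = 90, valid modulo lcm(40, 13) = 520: x ≡ 90 (mod 520).
Verify: 90 mod 8 = 2 ✓, 90 mod 5 = 0 ✓, 90 mod 13 = 12 ✓.

x ≡ 90 (mod 520).
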